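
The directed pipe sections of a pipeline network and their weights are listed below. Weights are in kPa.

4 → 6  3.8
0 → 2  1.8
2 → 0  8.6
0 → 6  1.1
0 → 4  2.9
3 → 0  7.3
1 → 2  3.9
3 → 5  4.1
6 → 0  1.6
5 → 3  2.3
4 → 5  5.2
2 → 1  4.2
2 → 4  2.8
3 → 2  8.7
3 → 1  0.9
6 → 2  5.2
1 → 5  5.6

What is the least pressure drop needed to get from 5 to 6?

Candidate routes:
5 → 3 → 0 → 6: 2.3+7.3+1.1 = 10.7
5 → 3 → 1 → 2 → 4 → 6: 2.3+0.9+3.9+2.8+3.8 = 13.7
Cheapest is 5 → 3 → 0 → 6 at 10.7 kPa.

10.7 kPa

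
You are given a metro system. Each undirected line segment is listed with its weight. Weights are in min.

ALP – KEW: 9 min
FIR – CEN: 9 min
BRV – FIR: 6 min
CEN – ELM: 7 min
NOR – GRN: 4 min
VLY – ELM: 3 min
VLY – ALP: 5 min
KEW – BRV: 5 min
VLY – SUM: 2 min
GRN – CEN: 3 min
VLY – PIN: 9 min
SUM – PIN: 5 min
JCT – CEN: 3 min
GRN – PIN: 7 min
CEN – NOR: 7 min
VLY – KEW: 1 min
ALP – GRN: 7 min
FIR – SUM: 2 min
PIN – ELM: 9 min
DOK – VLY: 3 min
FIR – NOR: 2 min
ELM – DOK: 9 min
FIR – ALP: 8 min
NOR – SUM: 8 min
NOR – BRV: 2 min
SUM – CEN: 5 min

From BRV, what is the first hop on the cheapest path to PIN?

NOR

Compare a few routes:
BRV → NOR → FIR → SUM → PIN: 2+2+2+5 = 11
BRV → KEW → VLY → SUM → PIN: 5+1+2+5 = 13
BRV → FIR → SUM → PIN: 6+2+5 = 13
BRV → NOR → GRN → PIN: 2+4+7 = 13
The minimum is 11 min via BRV → NOR → FIR → SUM → PIN.
So from BRV the first move is to NOR.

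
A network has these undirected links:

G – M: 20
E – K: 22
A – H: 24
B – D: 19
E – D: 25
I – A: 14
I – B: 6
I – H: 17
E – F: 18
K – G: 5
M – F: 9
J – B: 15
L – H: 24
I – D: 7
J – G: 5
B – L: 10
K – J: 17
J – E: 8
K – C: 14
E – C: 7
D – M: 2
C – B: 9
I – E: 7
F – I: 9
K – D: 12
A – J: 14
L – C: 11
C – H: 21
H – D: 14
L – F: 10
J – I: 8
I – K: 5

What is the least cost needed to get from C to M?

Shortest distances from C:
C: 0
E: 7  (via C)
B: 9  (via C)
L: 11  (via C)
I: 14  (via E)
K: 14  (via C)
J: 15  (via E)
G: 19  (via K)
D: 21  (via I)
F: 21  (via L)
H: 21  (via C)
M: 23  (via D)
Shortest route: C–E–I–D–M = 23.

23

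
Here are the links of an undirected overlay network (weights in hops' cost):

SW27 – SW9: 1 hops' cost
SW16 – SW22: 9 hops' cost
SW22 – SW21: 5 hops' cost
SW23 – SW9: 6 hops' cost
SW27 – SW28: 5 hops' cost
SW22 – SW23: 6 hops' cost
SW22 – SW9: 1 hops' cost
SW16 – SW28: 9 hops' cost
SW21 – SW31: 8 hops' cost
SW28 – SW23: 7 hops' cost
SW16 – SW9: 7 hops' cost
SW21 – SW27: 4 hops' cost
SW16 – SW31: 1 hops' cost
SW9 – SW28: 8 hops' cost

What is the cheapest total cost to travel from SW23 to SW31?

Shortest distances from SW23:
SW23: 0
SW9: 6  (via SW23)
SW22: 6  (via SW23)
SW27: 7  (via SW9)
SW28: 7  (via SW23)
SW21: 11  (via SW22)
SW16: 13  (via SW9)
SW31: 14  (via SW16)
Shortest route: SW23–SW9–SW16–SW31 = 14 hops' cost.

14 hops' cost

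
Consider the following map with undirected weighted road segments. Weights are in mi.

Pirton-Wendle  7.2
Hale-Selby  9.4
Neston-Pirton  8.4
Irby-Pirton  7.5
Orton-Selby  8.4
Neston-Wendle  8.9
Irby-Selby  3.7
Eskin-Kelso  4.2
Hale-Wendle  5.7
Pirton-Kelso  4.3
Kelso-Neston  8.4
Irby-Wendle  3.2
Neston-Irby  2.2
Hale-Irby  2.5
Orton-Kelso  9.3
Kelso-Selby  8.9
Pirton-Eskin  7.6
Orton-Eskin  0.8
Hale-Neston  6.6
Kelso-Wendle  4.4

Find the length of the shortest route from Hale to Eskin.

Running Dijkstra from Hale:
Hale: 0
Irby: 2.5  (via Hale)
Neston: 4.7  (via Irby)
Wendle: 5.7  (via Hale)
Selby: 6.2  (via Irby)
Pirton: 10  (via Irby)
Kelso: 10.1  (via Wendle)
Eskin: 14.3  (via Kelso)
Shortest route: Hale–Wendle–Kelso–Eskin = 14.3 mi.

14.3 mi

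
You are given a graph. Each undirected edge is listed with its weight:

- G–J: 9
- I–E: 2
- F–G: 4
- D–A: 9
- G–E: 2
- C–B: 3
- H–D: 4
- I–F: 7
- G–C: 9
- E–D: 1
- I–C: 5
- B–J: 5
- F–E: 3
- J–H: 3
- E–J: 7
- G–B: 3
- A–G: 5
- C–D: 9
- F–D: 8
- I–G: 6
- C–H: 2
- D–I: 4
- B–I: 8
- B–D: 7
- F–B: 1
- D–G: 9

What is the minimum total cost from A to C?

11

Candidate routes:
A - G - B - C: 5+3+3 = 11
A - G - F - B - C: 5+4+1+3 = 13
The minimum is 11 via A - G - B - C.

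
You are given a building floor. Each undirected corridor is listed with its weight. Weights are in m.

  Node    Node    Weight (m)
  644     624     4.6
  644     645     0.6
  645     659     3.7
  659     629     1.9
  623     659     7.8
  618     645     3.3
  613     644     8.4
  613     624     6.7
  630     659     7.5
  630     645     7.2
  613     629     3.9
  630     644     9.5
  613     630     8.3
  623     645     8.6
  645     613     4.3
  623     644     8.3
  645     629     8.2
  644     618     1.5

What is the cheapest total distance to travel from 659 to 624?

8.9 m

Enumerating some paths:
659 → 645 → 618 → 644 → 624: 3.7+3.3+1.5+4.6 = 13.1
659 → 629 → 613 → 624: 1.9+3.9+6.7 = 12.5
659 → 645 → 644 → 624: 3.7+0.6+4.6 = 8.9
Cheapest is 659 → 645 → 644 → 624 at 8.9 m.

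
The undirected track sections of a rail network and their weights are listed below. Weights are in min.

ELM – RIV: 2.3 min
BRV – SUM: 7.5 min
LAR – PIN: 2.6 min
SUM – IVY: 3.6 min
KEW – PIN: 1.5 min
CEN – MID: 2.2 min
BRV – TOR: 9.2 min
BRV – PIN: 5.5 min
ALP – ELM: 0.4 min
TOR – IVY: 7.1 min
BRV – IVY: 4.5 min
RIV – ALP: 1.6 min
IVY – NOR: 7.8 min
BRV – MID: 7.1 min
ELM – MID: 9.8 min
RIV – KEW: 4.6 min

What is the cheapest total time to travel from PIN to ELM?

Shortest distances from PIN:
PIN: 0
KEW: 1.5  (via PIN)
LAR: 2.6  (via PIN)
BRV: 5.5  (via PIN)
RIV: 6.1  (via KEW)
ALP: 7.7  (via RIV)
ELM: 8.1  (via ALP)
Shortest route: PIN–KEW–RIV–ALP–ELM = 8.1 min.

8.1 min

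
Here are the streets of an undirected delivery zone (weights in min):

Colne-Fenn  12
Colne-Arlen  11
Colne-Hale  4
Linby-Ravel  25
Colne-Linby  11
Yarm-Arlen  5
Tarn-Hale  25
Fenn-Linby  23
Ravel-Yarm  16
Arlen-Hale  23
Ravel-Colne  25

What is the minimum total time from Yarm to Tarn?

45 min

Candidate routes:
Yarm–Arlen–Colne–Hale–Tarn: 5+11+4+25 = 45
Yarm–Arlen–Hale–Tarn: 5+23+25 = 53
Cheapest is Yarm–Arlen–Colne–Hale–Tarn at 45 min.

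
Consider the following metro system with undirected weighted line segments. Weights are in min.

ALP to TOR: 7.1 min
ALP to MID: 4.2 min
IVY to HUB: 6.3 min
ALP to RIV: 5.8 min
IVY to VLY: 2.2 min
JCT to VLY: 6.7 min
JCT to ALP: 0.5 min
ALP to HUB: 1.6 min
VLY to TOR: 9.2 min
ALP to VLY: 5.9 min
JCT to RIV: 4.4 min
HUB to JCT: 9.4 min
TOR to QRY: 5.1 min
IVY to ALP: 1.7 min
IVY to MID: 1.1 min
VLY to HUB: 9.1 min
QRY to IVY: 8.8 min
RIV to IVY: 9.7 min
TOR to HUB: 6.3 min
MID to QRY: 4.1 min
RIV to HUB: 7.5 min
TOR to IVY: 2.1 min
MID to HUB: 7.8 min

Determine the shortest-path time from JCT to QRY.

7.4 min

Compare a few routes:
JCT–ALP–IVY–MID–QRY: 0.5+1.7+1.1+4.1 = 7.4
JCT–ALP–IVY–TOR–QRY: 0.5+1.7+2.1+5.1 = 9.4
JCT–ALP–MID–QRY: 0.5+4.2+4.1 = 8.8
The minimum is 7.4 min via JCT–ALP–IVY–MID–QRY.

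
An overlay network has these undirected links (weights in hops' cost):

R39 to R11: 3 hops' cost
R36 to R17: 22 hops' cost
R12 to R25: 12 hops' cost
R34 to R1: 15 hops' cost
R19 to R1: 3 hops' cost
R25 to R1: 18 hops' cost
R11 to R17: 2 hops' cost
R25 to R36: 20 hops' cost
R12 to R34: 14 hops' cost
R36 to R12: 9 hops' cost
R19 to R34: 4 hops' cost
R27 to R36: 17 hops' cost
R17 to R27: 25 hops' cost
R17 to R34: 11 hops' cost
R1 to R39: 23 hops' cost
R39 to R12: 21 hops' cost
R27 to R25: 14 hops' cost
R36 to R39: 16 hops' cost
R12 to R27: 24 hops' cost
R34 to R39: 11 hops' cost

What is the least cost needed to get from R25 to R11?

36 hops' cost

Compare a few routes:
R25–R12–R39–R11: 12+21+3 = 36
R25–R1–R19–R34–R17–R11: 18+3+4+11+2 = 38
The minimum is 36 hops' cost via R25–R12–R39–R11.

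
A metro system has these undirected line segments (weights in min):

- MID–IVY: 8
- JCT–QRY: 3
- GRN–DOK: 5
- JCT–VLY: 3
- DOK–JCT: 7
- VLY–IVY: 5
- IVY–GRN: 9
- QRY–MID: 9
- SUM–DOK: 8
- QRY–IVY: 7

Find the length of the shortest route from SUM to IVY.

Enumerating some paths:
SUM → DOK → GRN → IVY: 8+5+9 = 22
SUM → DOK → JCT → VLY → IVY: 8+7+3+5 = 23
The minimum is 22 min via SUM → DOK → GRN → IVY.

22 min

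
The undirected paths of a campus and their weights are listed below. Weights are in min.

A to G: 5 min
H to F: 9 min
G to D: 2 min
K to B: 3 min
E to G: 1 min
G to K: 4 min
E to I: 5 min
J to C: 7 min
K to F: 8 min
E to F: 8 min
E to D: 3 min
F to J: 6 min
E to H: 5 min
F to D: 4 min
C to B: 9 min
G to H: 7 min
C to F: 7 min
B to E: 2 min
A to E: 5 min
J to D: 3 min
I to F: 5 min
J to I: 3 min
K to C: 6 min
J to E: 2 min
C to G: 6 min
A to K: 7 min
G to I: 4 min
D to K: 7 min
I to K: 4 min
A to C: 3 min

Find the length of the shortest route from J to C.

Candidate routes:
J - C: 7 = 7
J - E - G - C: 2+1+6 = 9
The minimum is 7 min via J - C.

7 min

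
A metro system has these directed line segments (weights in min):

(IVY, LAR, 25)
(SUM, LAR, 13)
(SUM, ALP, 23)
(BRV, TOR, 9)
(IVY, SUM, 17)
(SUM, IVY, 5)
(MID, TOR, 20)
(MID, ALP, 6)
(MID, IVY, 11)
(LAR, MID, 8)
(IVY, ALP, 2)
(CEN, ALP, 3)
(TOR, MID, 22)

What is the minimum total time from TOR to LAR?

58 min

Enumerating some paths:
TOR - MID - IVY - LAR: 22+11+25 = 58
TOR - MID - IVY - SUM - LAR: 22+11+17+13 = 63
The minimum is 58 min via TOR - MID - IVY - LAR.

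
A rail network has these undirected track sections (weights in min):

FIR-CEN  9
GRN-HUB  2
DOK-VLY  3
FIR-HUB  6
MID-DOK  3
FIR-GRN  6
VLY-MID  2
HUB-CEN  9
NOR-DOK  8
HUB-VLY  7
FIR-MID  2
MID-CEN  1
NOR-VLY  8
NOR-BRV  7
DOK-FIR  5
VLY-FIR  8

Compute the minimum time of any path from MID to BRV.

Enumerating some paths:
MID → VLY → DOK → NOR → BRV: 2+3+8+7 = 20
MID → VLY → NOR → BRV: 2+8+7 = 17
MID → DOK → NOR → BRV: 3+8+7 = 18
The minimum is 17 min via MID → VLY → NOR → BRV.

17 min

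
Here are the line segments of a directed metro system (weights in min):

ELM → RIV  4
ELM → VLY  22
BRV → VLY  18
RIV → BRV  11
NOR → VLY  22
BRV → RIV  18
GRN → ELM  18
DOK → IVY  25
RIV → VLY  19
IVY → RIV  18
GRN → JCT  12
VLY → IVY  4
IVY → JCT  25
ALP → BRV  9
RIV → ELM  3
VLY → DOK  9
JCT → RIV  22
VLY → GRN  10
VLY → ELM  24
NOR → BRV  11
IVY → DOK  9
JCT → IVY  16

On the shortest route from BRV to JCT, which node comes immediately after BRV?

Compare a few routes:
BRV → VLY → GRN → JCT: 18+10+12 = 40
BRV → VLY → IVY → JCT: 18+4+25 = 47
BRV → RIV → VLY → GRN → JCT: 18+19+10+12 = 59
The minimum is 40 min via BRV → VLY → GRN → JCT.
So from BRV the first move is to VLY.

VLY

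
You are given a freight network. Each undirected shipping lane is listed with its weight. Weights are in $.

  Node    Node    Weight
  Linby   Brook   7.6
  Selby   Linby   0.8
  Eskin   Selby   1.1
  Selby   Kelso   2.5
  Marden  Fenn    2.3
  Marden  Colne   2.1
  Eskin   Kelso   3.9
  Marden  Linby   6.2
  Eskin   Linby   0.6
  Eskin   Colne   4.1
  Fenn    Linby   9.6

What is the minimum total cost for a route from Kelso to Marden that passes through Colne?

Best Kelso to Colne: Kelso → Selby → Eskin → Colne costing 7.7
Shortest Colne→Marden: Colne → Marden = 2.1
Total via Colne: 7.7 + 2.1 = $9.8.

$9.8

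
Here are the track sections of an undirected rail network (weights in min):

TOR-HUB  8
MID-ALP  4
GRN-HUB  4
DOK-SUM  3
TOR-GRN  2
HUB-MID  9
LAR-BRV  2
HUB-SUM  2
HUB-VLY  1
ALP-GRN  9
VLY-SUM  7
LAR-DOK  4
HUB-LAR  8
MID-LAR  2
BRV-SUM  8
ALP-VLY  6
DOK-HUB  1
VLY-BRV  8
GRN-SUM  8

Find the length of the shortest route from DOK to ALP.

Enumerating some paths:
DOK → LAR → MID → ALP: 4+2+4 = 10
DOK → HUB → VLY → ALP: 1+1+6 = 8
Cheapest is DOK → HUB → VLY → ALP at 8 min.

8 min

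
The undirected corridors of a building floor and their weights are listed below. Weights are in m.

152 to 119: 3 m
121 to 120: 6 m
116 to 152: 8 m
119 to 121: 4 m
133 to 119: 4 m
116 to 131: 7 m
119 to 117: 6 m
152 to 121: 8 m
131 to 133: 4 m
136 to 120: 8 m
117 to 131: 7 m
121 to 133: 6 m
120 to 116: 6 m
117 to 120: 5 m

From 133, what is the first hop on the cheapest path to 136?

121

Enumerating some paths:
133 → 119 → 117 → 120 → 136: 4+6+5+8 = 23
133 → 121 → 120 → 136: 6+6+8 = 20
133 → 131 → 117 → 120 → 136: 4+7+5+8 = 24
133 → 119 → 121 → 120 → 136: 4+4+6+8 = 22
The minimum is 20 m via 133 → 121 → 120 → 136.
So from 133 the first move is to 121.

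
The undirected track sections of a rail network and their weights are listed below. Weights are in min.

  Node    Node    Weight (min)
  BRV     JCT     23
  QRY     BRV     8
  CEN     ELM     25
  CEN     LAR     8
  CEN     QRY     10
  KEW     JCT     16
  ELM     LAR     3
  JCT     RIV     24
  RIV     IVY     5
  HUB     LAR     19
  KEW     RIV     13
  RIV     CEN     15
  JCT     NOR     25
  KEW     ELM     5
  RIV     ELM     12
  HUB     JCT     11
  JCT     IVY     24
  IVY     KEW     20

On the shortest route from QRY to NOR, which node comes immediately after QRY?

Compare a few routes:
QRY–CEN–LAR–ELM–KEW–JCT–NOR: 10+8+3+5+16+25 = 67
QRY–BRV–JCT–NOR: 8+23+25 = 56
QRY–CEN–LAR–HUB–JCT–NOR: 10+8+19+11+25 = 73
Cheapest is QRY–BRV–JCT–NOR at 56 min.
So from QRY the first move is to BRV.

BRV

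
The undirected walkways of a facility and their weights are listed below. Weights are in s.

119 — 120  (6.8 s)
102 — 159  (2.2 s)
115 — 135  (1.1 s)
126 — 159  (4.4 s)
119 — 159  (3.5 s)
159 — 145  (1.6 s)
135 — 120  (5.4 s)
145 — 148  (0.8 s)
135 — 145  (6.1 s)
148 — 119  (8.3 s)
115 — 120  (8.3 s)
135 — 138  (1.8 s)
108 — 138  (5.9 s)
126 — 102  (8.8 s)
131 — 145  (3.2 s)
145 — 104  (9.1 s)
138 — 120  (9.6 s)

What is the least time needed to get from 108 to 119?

18.9 s

Candidate routes:
108–138–135–120–119: 5.9+1.8+5.4+6.8 = 19.9
108–138–120–119: 5.9+9.6+6.8 = 22.3
108–138–135–145–159–119: 5.9+1.8+6.1+1.6+3.5 = 18.9
108–138–135–145–148–119: 5.9+1.8+6.1+0.8+8.3 = 22.9
Cheapest is 108–138–135–145–159–119 at 18.9 s.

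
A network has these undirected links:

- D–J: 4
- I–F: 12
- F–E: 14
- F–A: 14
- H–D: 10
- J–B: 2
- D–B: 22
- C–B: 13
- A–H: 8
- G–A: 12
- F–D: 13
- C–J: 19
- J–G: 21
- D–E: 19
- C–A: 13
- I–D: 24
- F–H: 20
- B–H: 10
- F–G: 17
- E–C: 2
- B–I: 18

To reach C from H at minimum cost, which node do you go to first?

A

Compare a few routes:
H - B - C: 10+13 = 23
H - A - C: 8+13 = 21
Cheapest is H - A - C at 21.
So from H the first move is to A.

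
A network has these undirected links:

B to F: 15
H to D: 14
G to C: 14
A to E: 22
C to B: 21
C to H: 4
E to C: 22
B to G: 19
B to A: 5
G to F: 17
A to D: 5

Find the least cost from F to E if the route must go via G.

53

Shortest F→G: F–G = 17
Shortest G→E: G–C–E = 36
Total via G: 17 + 36 = 53.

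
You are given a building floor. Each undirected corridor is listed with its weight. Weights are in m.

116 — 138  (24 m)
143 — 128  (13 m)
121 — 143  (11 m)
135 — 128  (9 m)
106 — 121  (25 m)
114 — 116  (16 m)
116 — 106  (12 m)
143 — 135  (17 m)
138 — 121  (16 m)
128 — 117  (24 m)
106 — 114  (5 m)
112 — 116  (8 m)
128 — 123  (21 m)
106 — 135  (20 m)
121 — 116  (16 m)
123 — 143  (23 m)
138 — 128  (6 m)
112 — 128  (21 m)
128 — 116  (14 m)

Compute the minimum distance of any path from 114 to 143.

41 m

Enumerating some paths:
114 → 116 → 121 → 143: 16+16+11 = 43
114 → 106 → 135 → 143: 5+20+17 = 42
114 → 106 → 121 → 143: 5+25+11 = 41
114 → 116 → 128 → 143: 16+14+13 = 43
Cheapest is 114 → 106 → 121 → 143 at 41 m.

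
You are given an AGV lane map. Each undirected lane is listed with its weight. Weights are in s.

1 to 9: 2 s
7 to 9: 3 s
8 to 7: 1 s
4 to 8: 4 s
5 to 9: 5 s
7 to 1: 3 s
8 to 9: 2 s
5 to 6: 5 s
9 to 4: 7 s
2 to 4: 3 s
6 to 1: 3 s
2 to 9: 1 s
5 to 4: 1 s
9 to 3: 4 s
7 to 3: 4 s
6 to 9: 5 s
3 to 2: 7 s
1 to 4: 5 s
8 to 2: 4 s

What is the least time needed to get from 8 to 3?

Candidate routes:
8 - 7 - 9 - 3: 1+3+4 = 8
8 - 9 - 3: 2+4 = 6
8 - 7 - 3: 1+4 = 5
The minimum is 5 s via 8 - 7 - 3.

5 s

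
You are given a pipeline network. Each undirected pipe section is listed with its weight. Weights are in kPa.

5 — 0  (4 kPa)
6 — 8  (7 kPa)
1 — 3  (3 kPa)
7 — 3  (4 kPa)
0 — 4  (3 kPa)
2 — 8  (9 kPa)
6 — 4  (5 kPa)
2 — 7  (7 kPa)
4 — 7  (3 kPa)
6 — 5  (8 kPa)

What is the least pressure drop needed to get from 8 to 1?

22 kPa

Compare a few routes:
8 → 6 → 4 → 7 → 3 → 1: 7+5+3+4+3 = 22
8 → 2 → 7 → 3 → 1: 9+7+4+3 = 23
Cheapest is 8 → 6 → 4 → 7 → 3 → 1 at 22 kPa.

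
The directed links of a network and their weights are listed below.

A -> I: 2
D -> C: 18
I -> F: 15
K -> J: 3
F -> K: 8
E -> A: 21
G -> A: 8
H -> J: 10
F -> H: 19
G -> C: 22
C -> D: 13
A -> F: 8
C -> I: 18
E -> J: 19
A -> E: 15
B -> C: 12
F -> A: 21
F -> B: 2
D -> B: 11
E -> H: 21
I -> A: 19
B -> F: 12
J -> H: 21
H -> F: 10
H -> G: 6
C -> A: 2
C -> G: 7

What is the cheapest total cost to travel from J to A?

Shortest distances from J:
J: 0
H: 21  (via J)
G: 27  (via H)
F: 31  (via H)
B: 33  (via F)
A: 35  (via G)
Shortest route: J → H → G → A = 35.

35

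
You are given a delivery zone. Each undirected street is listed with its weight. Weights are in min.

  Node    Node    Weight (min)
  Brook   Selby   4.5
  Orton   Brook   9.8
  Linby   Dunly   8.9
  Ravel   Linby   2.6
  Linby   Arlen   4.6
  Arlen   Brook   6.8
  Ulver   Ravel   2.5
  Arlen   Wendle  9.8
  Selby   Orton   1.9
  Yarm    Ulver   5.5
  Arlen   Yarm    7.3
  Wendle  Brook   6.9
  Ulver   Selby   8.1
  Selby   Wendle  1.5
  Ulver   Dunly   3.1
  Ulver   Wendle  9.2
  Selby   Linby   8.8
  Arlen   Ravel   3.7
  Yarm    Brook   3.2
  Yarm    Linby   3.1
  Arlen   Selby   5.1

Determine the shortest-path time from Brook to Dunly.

Candidate routes:
Brook - Yarm - Ulver - Dunly: 3.2+5.5+3.1 = 11.8
Brook - Yarm - Linby - Ravel - Ulver - Dunly: 3.2+3.1+2.6+2.5+3.1 = 14.5
The minimum is 11.8 min via Brook - Yarm - Ulver - Dunly.

11.8 min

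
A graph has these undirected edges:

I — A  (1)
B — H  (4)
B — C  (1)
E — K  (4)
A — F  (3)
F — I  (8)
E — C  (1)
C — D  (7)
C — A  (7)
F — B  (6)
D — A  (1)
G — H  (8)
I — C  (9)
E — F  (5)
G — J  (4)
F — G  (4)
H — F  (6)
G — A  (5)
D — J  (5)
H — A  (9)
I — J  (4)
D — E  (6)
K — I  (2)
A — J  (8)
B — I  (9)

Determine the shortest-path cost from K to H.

10

Compare a few routes:
K → I → A → F → H: 2+1+3+6 = 12
K → I → A → H: 2+1+9 = 12
K → E → C → B → H: 4+1+1+4 = 10
Cheapest is K → E → C → B → H at 10.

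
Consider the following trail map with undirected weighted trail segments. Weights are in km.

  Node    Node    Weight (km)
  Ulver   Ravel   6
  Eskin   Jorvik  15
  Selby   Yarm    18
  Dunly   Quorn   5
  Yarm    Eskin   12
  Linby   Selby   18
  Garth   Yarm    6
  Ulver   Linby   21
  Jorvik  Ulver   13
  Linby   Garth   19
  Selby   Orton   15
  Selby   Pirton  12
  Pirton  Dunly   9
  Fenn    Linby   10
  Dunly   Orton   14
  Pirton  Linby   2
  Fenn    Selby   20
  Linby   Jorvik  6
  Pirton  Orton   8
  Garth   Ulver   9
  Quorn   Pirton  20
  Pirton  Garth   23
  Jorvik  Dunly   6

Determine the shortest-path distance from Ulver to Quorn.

24 km

Compare a few routes:
Ulver–Jorvik–Dunly–Quorn: 13+6+5 = 24
Ulver–Linby–Pirton–Dunly–Quorn: 21+2+9+5 = 37
Ulver–Jorvik–Linby–Pirton–Dunly–Quorn: 13+6+2+9+5 = 35
Cheapest is Ulver–Jorvik–Dunly–Quorn at 24 km.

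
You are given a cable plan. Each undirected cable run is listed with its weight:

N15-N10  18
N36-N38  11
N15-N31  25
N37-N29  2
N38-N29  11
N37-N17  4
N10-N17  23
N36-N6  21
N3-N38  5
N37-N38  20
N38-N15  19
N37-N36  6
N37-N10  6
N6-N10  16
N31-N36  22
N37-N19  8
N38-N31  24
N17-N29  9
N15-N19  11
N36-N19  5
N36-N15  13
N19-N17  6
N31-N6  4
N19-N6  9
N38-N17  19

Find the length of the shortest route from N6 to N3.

Candidate routes:
N6 - N31 - N38 - N3: 4+24+5 = 33
N6 - N19 - N36 - N38 - N3: 9+5+11+5 = 30
Cheapest is N6 - N19 - N36 - N38 - N3 at 30.

30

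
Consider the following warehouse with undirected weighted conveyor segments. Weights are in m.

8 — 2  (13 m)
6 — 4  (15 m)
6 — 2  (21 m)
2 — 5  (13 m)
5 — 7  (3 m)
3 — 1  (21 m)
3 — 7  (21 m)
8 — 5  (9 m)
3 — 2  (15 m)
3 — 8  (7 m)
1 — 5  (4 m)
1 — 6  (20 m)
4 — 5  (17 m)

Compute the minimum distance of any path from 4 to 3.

33 m

Shortest distances from 4:
4: 0
6: 15  (via 4)
5: 17  (via 4)
7: 20  (via 5)
1: 21  (via 5)
8: 26  (via 5)
2: 30  (via 5)
3: 33  (via 8)
Shortest route: 4 → 5 → 8 → 3 = 33 m.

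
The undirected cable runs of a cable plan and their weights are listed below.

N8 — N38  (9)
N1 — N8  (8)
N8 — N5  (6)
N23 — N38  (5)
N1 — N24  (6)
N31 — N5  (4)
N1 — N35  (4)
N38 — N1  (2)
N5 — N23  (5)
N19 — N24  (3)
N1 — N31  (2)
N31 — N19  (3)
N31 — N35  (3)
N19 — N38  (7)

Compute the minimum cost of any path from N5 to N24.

Settle nodes by increasing distance from N5:
N5: 0
N31: 4  (via N5)
N23: 5  (via N5)
N1: 6  (via N31)
N8: 6  (via N5)
N35: 7  (via N31)
N19: 7  (via N31)
N38: 8  (via N1)
N24: 10  (via N19)
Shortest route: N5–N31–N19–N24 = 10.

10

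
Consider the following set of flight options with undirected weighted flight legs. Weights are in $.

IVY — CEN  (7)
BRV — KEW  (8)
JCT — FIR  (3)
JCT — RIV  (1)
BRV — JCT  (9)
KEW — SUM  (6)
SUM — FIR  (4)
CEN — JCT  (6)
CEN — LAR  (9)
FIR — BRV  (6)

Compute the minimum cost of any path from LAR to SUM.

Running Dijkstra from LAR:
LAR: 0
CEN: 9  (via LAR)
JCT: 15  (via CEN)
RIV: 16  (via JCT)
IVY: 16  (via CEN)
FIR: 18  (via JCT)
SUM: 22  (via FIR)
Shortest route: LAR → CEN → JCT → FIR → SUM = $22.

$22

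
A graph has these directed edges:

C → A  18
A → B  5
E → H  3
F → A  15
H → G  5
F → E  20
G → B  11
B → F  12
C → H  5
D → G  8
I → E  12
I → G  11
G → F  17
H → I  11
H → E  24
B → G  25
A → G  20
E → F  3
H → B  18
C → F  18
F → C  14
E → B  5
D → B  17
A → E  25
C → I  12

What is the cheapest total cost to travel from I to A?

30

Settle nodes by increasing distance from I:
I: 0
G: 11  (via I)
E: 12  (via I)
F: 15  (via E)
H: 15  (via E)
B: 17  (via E)
C: 29  (via F)
A: 30  (via F)
Shortest route: I → E → F → A = 30.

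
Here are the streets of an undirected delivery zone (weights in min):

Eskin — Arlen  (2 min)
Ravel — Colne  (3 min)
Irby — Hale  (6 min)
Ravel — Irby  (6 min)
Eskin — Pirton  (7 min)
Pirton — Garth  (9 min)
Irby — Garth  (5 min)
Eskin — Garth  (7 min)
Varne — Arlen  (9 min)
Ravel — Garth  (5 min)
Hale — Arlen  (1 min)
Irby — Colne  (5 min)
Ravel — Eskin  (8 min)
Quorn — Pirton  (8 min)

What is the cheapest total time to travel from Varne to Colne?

21 min

Running Dijkstra from Varne:
Varne: 0
Arlen: 9  (via Varne)
Hale: 10  (via Arlen)
Eskin: 11  (via Arlen)
Irby: 16  (via Hale)
Garth: 18  (via Eskin)
Pirton: 18  (via Eskin)
Ravel: 19  (via Eskin)
Colne: 21  (via Irby)
Shortest route: Varne–Arlen–Hale–Irby–Colne = 21 min.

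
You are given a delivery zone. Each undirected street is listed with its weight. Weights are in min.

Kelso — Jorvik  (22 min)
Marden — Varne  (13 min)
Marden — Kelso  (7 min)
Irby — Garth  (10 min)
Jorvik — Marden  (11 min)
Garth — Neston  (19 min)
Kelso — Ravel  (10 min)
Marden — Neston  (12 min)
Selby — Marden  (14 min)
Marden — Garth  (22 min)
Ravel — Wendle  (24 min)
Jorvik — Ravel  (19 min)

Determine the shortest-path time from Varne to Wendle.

Compare a few routes:
Varne–Marden–Jorvik–Kelso–Ravel–Wendle: 13+11+22+10+24 = 80
Varne–Marden–Kelso–Ravel–Wendle: 13+7+10+24 = 54
Varne–Marden–Jorvik–Ravel–Wendle: 13+11+19+24 = 67
Cheapest is Varne–Marden–Kelso–Ravel–Wendle at 54 min.

54 min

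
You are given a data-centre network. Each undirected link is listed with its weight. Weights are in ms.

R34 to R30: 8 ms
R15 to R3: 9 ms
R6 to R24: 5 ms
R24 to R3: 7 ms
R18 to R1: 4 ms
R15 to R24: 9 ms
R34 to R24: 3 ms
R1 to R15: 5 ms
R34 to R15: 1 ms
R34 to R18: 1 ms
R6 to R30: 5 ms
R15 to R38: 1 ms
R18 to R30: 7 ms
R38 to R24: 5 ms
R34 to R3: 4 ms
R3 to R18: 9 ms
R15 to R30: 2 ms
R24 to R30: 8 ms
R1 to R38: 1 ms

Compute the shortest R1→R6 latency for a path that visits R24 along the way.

11 ms

Shortest R1→R24: R1–R38–R24 = 6
Shortest R24→R6: R24–R6 = 5
Total via R24: 6 + 5 = 11 ms.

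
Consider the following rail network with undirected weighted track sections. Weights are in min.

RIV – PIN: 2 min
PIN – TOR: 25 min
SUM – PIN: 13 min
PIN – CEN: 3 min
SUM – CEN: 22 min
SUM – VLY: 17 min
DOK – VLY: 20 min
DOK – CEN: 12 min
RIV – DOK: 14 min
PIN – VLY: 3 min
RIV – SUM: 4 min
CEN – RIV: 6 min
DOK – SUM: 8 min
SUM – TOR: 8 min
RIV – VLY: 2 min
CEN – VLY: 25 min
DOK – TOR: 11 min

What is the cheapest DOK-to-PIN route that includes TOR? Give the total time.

25 min

Best DOK to TOR: DOK–TOR costing 11
Shortest TOR→PIN: TOR–SUM–RIV–PIN = 14
Total via TOR: 11 + 14 = 25 min.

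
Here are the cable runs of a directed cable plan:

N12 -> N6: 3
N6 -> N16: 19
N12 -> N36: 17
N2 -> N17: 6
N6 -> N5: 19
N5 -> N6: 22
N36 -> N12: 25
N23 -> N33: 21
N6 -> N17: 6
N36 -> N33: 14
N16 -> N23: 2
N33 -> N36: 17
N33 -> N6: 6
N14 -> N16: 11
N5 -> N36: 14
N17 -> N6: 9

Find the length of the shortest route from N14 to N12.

76

Enumerating some paths:
N14–N16–N23–N33–N6–N5–N36–N12: 11+2+21+6+19+14+25 = 98
N14–N16–N23–N33–N36–N12: 11+2+21+17+25 = 76
The minimum is 76 via N14–N16–N23–N33–N36–N12.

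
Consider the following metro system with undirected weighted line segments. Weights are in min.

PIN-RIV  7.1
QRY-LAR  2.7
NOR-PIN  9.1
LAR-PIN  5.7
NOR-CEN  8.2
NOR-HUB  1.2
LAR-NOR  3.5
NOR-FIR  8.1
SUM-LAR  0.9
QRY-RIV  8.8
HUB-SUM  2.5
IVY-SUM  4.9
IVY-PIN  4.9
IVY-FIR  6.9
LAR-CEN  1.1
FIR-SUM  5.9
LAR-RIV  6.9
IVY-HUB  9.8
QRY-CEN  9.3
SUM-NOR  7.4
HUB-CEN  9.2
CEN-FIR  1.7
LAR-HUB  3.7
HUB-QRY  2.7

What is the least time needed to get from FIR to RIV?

9.7 min

Candidate routes:
FIR - CEN - LAR - RIV: 1.7+1.1+6.9 = 9.7
FIR - SUM - LAR - RIV: 5.9+0.9+6.9 = 13.7
Cheapest is FIR - CEN - LAR - RIV at 9.7 min.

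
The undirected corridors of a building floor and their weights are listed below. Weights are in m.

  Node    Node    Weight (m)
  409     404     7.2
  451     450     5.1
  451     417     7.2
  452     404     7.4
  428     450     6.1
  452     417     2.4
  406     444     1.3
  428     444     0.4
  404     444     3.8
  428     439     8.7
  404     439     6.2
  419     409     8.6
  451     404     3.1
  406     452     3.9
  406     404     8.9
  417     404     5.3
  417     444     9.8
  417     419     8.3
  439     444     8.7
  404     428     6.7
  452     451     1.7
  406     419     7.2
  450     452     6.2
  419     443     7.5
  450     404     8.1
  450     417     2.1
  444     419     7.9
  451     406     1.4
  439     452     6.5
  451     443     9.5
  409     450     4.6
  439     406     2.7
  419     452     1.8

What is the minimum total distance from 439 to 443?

13.6 m

Candidate routes:
439 - 452 - 419 - 443: 6.5+1.8+7.5 = 15.8
439 - 406 - 451 - 443: 2.7+1.4+9.5 = 13.6
439 - 406 - 451 - 452 - 419 - 443: 2.7+1.4+1.7+1.8+7.5 = 15.1
Cheapest is 439 - 406 - 451 - 443 at 13.6 m.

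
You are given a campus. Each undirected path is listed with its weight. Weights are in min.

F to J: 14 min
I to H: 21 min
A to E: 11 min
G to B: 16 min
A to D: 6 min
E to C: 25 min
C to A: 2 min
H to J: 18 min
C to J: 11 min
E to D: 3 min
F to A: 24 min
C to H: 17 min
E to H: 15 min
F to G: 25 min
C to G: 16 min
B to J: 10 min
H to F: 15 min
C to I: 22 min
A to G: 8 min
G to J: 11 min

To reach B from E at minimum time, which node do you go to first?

D

Enumerating some paths:
E–A–C–J–B: 11+2+11+10 = 34
E–A–G–B: 11+8+16 = 35
E–D–A–C–J–B: 3+6+2+11+10 = 32
E–D–A–G–B: 3+6+8+16 = 33
The minimum is 32 min via E–D–A–C–J–B.
So from E the first move is to D.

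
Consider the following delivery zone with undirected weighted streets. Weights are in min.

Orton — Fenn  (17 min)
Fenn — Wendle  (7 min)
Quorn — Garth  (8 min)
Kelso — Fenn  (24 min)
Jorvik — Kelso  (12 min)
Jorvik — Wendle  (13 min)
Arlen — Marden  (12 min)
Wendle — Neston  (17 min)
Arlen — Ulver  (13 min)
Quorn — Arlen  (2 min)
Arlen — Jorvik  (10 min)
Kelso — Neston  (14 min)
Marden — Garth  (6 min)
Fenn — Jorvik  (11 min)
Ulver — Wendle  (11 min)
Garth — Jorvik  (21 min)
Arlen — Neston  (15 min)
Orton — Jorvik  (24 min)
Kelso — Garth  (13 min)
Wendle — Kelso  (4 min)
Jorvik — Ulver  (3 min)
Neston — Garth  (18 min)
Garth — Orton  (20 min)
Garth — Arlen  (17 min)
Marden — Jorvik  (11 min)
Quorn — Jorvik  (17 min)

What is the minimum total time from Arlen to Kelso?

Settle nodes by increasing distance from Arlen:
Arlen: 0
Quorn: 2  (via Arlen)
Jorvik: 10  (via Arlen)
Garth: 10  (via Quorn)
Marden: 12  (via Arlen)
Ulver: 13  (via Arlen)
Neston: 15  (via Arlen)
Fenn: 21  (via Jorvik)
Kelso: 22  (via Jorvik)
Shortest route: Arlen–Jorvik–Kelso = 22 min.

22 min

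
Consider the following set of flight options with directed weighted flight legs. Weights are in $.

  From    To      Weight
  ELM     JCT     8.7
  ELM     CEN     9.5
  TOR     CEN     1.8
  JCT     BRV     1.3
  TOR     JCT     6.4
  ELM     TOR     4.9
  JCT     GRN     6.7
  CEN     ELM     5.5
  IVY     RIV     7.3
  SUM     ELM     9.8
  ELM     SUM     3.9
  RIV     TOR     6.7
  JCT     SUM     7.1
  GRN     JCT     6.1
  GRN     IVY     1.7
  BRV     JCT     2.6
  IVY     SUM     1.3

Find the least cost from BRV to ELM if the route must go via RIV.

$32.3

Best BRV to RIV: BRV → JCT → GRN → IVY → RIV costing 18.3
Shortest RIV→ELM: RIV → TOR → CEN → ELM = 14
Total via RIV: 18.3 + 14 = $32.3.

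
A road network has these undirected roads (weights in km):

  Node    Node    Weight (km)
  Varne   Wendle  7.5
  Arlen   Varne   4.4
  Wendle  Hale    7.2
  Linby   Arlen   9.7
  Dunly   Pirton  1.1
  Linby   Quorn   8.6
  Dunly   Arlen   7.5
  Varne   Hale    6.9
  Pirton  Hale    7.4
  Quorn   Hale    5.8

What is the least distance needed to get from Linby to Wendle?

Compare a few routes:
Linby → Arlen → Varne → Wendle: 9.7+4.4+7.5 = 21.6
Linby → Arlen → Varne → Hale → Wendle: 9.7+4.4+6.9+7.2 = 28.2
The minimum is 21.6 km via Linby → Arlen → Varne → Wendle.

21.6 km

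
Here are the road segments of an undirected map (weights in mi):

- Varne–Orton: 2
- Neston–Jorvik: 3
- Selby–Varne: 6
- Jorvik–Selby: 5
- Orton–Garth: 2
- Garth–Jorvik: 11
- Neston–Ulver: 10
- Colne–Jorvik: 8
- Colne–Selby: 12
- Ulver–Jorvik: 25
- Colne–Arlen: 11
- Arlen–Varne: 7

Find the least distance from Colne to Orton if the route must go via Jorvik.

21 mi

Shortest Colne→Jorvik: Colne–Jorvik = 8
Shortest Jorvik→Orton: Jorvik–Garth–Orton = 13
Total via Jorvik: 8 + 13 = 21 mi.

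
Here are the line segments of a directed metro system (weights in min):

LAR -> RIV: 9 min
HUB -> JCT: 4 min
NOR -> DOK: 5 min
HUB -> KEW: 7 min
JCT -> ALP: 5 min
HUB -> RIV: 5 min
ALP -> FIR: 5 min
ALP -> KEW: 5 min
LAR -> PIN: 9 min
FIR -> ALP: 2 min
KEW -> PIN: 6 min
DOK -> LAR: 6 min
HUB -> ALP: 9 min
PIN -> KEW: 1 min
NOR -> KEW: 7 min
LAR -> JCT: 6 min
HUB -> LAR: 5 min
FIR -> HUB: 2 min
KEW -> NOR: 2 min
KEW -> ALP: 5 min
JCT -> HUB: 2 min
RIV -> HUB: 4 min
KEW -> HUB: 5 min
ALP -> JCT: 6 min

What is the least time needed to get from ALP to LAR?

12 min

Compare a few routes:
ALP–JCT–HUB–LAR: 6+2+5 = 13
ALP–FIR–HUB–LAR: 5+2+5 = 12
The minimum is 12 min via ALP–FIR–HUB–LAR.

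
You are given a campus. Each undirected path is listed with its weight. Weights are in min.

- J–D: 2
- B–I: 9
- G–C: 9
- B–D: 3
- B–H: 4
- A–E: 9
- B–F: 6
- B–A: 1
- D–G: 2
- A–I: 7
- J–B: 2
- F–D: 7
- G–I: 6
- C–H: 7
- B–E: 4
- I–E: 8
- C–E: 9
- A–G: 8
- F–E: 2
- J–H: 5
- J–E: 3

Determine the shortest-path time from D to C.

11 min

Compare a few routes:
D - G - C: 2+9 = 11
D - J - H - C: 2+5+7 = 14
The minimum is 11 min via D - G - C.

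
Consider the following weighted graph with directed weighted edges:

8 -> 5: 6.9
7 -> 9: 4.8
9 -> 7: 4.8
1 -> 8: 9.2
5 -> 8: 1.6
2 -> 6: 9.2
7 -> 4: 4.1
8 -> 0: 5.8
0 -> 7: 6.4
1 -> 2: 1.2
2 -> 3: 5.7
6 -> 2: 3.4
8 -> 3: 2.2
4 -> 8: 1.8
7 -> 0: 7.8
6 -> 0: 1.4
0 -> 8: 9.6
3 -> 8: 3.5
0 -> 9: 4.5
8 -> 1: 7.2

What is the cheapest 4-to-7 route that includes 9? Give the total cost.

Best 4 to 9: 4 → 8 → 0 → 9 costing 12.1
Best 9 to 7: 9 → 7 costing 4.8
Total via 9: 12.1 + 4.8 = 16.9.

16.9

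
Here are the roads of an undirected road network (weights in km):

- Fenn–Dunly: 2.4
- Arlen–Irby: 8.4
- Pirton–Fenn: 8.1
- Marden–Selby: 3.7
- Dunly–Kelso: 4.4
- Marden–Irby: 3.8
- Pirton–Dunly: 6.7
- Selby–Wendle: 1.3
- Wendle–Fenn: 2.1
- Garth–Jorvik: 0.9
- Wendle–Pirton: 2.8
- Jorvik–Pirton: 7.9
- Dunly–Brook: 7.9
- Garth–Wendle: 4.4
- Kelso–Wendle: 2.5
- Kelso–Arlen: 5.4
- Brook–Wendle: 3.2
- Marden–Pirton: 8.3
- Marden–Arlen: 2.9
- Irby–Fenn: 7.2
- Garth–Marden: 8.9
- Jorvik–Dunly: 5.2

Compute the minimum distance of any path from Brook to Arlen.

11.1 km

Settle nodes by increasing distance from Brook:
Brook: 0
Wendle: 3.2  (via Brook)
Selby: 4.5  (via Wendle)
Fenn: 5.3  (via Wendle)
Kelso: 5.7  (via Wendle)
Pirton: 6  (via Wendle)
Garth: 7.6  (via Wendle)
Dunly: 7.7  (via Fenn)
Marden: 8.2  (via Selby)
Jorvik: 8.5  (via Garth)
Arlen: 11.1  (via Kelso)
Shortest route: Brook → Wendle → Kelso → Arlen = 11.1 km.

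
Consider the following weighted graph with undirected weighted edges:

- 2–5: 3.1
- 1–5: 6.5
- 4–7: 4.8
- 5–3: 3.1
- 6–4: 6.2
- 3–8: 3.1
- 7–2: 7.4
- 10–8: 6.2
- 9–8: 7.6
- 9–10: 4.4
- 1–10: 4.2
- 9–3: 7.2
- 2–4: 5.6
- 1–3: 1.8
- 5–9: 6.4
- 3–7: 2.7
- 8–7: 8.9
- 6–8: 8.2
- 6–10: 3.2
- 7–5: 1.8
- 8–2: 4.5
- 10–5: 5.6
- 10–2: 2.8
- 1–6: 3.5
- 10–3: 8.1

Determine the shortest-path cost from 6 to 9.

Running Dijkstra from 6:
6: 0
10: 3.2  (via 6)
1: 3.5  (via 6)
3: 5.3  (via 1)
2: 6  (via 10)
4: 6.2  (via 6)
9: 7.6  (via 10)
Shortest route: 6–10–9 = 7.6.

7.6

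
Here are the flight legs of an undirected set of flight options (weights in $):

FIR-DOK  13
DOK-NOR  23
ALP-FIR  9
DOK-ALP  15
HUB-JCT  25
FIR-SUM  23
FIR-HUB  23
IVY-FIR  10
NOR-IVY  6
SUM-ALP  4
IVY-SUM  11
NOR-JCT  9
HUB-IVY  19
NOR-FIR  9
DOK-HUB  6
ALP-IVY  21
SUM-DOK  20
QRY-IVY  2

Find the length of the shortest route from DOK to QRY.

$25

Shortest distances from DOK:
DOK: 0
HUB: 6  (via DOK)
FIR: 13  (via DOK)
ALP: 15  (via DOK)
SUM: 19  (via ALP)
NOR: 22  (via FIR)
IVY: 23  (via FIR)
QRY: 25  (via IVY)
Shortest route: DOK–FIR–IVY–QRY = $25.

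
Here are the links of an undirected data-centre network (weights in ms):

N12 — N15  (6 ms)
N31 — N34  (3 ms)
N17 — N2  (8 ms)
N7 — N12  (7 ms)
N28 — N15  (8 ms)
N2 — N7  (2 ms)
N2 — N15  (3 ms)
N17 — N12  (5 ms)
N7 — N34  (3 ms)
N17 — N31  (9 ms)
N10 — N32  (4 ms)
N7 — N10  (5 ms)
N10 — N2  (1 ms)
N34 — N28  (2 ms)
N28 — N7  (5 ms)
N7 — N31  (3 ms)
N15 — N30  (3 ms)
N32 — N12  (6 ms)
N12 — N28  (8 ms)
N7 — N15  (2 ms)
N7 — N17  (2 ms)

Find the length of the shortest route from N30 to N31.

Candidate routes:
N30 → N15 → N7 → N31: 3+2+3 = 8
N30 → N15 → N2 → N7 → N31: 3+3+2+3 = 11
N30 → N15 → N7 → N34 → N31: 3+2+3+3 = 11
Cheapest is N30 → N15 → N7 → N31 at 8 ms.

8 ms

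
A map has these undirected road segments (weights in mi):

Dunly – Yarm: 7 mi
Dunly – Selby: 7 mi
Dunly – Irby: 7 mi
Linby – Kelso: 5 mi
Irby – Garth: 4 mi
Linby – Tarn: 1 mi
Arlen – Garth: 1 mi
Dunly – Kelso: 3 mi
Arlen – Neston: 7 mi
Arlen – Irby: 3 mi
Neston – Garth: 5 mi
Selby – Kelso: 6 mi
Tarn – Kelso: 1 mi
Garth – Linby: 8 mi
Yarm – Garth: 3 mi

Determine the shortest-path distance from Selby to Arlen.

Enumerating some paths:
Selby → Dunly → Irby → Arlen: 7+7+3 = 17
Selby → Dunly → Irby → Garth → Arlen: 7+7+4+1 = 19
Selby → Dunly → Yarm → Garth → Arlen: 7+7+3+1 = 18
The minimum is 17 mi via Selby → Dunly → Irby → Arlen.

17 mi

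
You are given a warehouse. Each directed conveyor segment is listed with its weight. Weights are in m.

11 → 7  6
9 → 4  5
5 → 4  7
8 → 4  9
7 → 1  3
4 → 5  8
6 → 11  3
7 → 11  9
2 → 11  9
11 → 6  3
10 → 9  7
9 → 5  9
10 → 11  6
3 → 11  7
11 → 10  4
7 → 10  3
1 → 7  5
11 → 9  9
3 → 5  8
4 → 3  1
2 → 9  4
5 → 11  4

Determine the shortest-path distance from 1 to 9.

15 m

Compare a few routes:
1–7–10–9: 5+3+7 = 15
1–7–10–11–9: 5+3+6+9 = 23
1–7–11–10–9: 5+9+4+7 = 25
1–7–11–9: 5+9+9 = 23
Cheapest is 1–7–10–9 at 15 m.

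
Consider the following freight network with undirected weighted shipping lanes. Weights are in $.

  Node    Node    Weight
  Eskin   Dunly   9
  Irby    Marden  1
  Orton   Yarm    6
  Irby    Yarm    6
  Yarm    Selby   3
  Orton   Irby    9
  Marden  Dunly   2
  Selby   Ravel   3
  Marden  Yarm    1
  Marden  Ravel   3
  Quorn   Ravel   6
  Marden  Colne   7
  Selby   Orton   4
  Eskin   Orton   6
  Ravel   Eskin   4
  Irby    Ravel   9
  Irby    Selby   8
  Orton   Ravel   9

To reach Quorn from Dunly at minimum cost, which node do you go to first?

Marden

Candidate routes:
Dunly–Marden–Irby–Ravel–Quorn: 2+1+9+6 = 18
Dunly–Marden–Yarm–Selby–Ravel–Quorn: 2+1+3+3+6 = 15
Dunly–Marden–Ravel–Quorn: 2+3+6 = 11
Dunly–Eskin–Ravel–Quorn: 9+4+6 = 19
The minimum is $11 via Dunly–Marden–Ravel–Quorn.
So from Dunly the first move is to Marden.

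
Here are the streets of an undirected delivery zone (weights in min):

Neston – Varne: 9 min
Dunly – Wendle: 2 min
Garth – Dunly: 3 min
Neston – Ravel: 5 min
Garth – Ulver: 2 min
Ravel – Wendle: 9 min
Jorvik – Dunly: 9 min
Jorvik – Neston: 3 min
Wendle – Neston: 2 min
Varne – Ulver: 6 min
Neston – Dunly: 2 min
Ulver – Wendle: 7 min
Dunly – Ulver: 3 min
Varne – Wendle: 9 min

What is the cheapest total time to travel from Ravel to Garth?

Enumerating some paths:
Ravel → Neston → Dunly → Ulver → Garth: 5+2+3+2 = 12
Ravel → Neston → Dunly → Garth: 5+2+3 = 10
Ravel → Neston → Wendle → Dunly → Garth: 5+2+2+3 = 12
Cheapest is Ravel → Neston → Dunly → Garth at 10 min.

10 min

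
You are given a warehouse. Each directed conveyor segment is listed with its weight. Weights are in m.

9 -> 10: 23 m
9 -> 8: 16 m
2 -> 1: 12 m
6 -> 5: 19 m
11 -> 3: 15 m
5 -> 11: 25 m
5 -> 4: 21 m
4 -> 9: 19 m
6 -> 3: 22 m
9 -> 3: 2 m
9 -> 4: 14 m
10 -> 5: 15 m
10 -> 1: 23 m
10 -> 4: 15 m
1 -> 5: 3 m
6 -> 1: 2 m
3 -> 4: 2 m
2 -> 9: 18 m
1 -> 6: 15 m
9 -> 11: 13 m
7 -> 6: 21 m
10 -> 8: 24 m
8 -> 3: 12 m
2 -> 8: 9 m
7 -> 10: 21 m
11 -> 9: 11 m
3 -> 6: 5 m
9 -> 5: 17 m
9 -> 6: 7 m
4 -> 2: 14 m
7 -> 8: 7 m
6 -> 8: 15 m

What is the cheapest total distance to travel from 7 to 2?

Candidate routes:
7 → 8 → 3 → 4 → 2: 7+12+2+14 = 35
7 → 6 → 3 → 4 → 2: 21+22+2+14 = 59
7 → 10 → 4 → 2: 21+15+14 = 50
Cheapest is 7 → 8 → 3 → 4 → 2 at 35 m.

35 m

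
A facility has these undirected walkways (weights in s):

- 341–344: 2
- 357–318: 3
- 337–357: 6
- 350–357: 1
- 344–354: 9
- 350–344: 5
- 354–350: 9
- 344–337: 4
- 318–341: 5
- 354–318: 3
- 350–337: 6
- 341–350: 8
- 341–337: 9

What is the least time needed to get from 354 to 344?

Candidate routes:
354–318–341–344: 3+5+2 = 10
354–350–344: 9+5 = 14
354–344: 9 = 9
354–318–357–350–344: 3+3+1+5 = 12
The minimum is 9 s via 354–344.

9 s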